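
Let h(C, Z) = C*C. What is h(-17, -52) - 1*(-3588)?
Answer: 3877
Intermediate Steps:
h(C, Z) = C²
h(-17, -52) - 1*(-3588) = (-17)² - 1*(-3588) = 289 + 3588 = 3877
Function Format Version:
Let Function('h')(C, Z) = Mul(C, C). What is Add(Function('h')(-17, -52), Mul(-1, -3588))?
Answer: 3877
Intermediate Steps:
Function('h')(C, Z) = Pow(C, 2)
Add(Function('h')(-17, -52), Mul(-1, -3588)) = Add(Pow(-17, 2), Mul(-1, -3588)) = Add(289, 3588) = 3877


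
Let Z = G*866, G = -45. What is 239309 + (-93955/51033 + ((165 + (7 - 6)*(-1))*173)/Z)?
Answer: 79320350443744/331459335 ≈ 2.3931e+5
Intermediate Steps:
Z = -38970 (Z = -45*866 = -38970)
239309 + (-93955/51033 + ((165 + (7 - 6)*(-1))*173)/Z) = 239309 + (-93955/51033 + ((165 + (7 - 6)*(-1))*173)/(-38970)) = 239309 + (-93955*1/51033 + ((165 + 1*(-1))*173)*(-1/38970)) = 239309 + (-93955/51033 + ((165 - 1)*173)*(-1/38970)) = 239309 + (-93955/51033 + (164*173)*(-1/38970)) = 239309 + (-93955/51033 + 28372*(-1/38970)) = 239309 + (-93955/51033 - 14186/19485) = 239309 - 851555771/331459335 = 79320350443744/331459335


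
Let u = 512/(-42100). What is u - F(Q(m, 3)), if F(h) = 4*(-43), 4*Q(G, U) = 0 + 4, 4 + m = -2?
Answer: 1810172/10525 ≈ 171.99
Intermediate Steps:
m = -6 (m = -4 - 2 = -6)
Q(G, U) = 1 (Q(G, U) = (0 + 4)/4 = (1/4)*4 = 1)
F(h) = -172
u = -128/10525 (u = 512*(-1/42100) = -128/10525 ≈ -0.012162)
u - F(Q(m, 3)) = -128/10525 - 1*(-172) = -128/10525 + 172 = 1810172/10525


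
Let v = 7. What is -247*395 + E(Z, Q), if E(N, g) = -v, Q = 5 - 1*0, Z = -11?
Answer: -97572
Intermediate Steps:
Q = 5 (Q = 5 + 0 = 5)
E(N, g) = -7 (E(N, g) = -1*7 = -7)
-247*395 + E(Z, Q) = -247*395 - 7 = -97565 - 7 = -97572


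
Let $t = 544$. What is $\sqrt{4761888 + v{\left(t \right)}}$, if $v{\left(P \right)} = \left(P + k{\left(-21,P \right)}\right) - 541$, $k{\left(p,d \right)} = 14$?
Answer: $\sqrt{4761905} \approx 2182.2$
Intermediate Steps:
$v{\left(P \right)} = -527 + P$ ($v{\left(P \right)} = \left(P + 14\right) - 541 = \left(14 + P\right) - 541 = -527 + P$)
$\sqrt{4761888 + v{\left(t \right)}} = \sqrt{4761888 + \left(-527 + 544\right)} = \sqrt{4761888 + 17} = \sqrt{4761905}$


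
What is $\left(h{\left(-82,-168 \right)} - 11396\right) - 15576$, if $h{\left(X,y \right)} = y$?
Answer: $-27140$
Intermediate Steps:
$\left(h{\left(-82,-168 \right)} - 11396\right) - 15576 = \left(-168 - 11396\right) - 15576 = -11564 - 15576 = -27140$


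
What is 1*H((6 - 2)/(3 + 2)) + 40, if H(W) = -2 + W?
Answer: 194/5 ≈ 38.800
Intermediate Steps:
1*H((6 - 2)/(3 + 2)) + 40 = 1*(-2 + (6 - 2)/(3 + 2)) + 40 = 1*(-2 + 4/5) + 40 = 1*(-6/5) + 40 = -6/5 + 40 = 194/5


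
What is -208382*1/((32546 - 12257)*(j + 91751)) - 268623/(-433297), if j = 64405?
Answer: 425487141197939/686396411674974 ≈ 0.61989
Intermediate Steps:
-208382*1/((32546 - 12257)*(j + 91751)) - 268623/(-433297) = -208382*1/((32546 - 12257)*(64405 + 91751)) - 268623/(-433297) = -208382/(20289*156156) - 268623*(-1/433297) = -208382/3168249084 + 268623/433297 = -208382*1/3168249084 + 268623/433297 = -104191/1584124542 + 268623/433297 = 425487141197939/686396411674974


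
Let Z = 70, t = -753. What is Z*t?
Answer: -52710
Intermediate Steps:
Z*t = 70*(-753) = -52710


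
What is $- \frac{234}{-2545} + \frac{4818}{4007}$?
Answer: $\frac{13199448}{10197815} \approx 1.2943$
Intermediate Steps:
$- \frac{234}{-2545} + \frac{4818}{4007} = \left(-234\right) \left(- \frac{1}{2545}\right) + 4818 \cdot \frac{1}{4007} = \frac{234}{2545} + \frac{4818}{4007} = \frac{13199448}{10197815}$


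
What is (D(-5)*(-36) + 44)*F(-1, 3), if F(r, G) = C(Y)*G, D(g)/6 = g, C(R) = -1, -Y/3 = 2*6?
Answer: -3372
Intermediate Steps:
Y = -36 (Y = -6*6 = -3*12 = -36)
D(g) = 6*g
F(r, G) = -G
(D(-5)*(-36) + 44)*F(-1, 3) = ((6*(-5))*(-36) + 44)*(-1*3) = (-30*(-36) + 44)*(-3) = (1080 + 44)*(-3) = 1124*(-3) = -3372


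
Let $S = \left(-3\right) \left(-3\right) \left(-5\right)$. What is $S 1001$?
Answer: $-45045$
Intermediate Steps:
$S = -45$ ($S = 9 \left(-5\right) = -45$)
$S 1001 = \left(-45\right) 1001 = -45045$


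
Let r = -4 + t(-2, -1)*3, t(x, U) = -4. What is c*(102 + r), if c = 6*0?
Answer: 0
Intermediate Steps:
c = 0
r = -16 (r = -4 - 4*3 = -4 - 12 = -16)
c*(102 + r) = 0*(102 - 16) = 0*86 = 0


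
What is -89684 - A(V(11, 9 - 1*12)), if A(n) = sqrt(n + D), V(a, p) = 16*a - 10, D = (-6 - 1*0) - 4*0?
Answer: -89684 - 4*sqrt(10) ≈ -89697.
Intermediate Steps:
D = -6 (D = (-6 + 0) + 0 = -6 + 0 = -6)
V(a, p) = -10 + 16*a
A(n) = sqrt(-6 + n) (A(n) = sqrt(n - 6) = sqrt(-6 + n))
-89684 - A(V(11, 9 - 1*12)) = -89684 - sqrt(-6 + (-10 + 16*11)) = -89684 - sqrt(-6 + (-10 + 176)) = -89684 - sqrt(-6 + 166) = -89684 - sqrt(160) = -89684 - 4*sqrt(10)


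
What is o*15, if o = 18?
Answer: 270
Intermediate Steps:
o*15 = 18*15 = 270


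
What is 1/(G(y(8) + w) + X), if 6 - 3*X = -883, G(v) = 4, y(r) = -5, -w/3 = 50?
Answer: 3/901 ≈ 0.0033296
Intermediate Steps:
w = -150 (w = -3*50 = -150)
X = 889/3 (X = 2 - ⅓*(-883) = 2 + 883/3 = 889/3 ≈ 296.33)
1/(G(y(8) + w) + X) = 1/(4 + 889/3) = 1/(901/3) = 3/901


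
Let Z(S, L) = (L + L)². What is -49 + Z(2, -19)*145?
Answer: 209331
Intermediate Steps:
Z(S, L) = 4*L² (Z(S, L) = (2*L)² = 4*L²)
-49 + Z(2, -19)*145 = -49 + (4*(-19)²)*145 = -49 + (4*361)*145 = -49 + 1444*145 = -49 + 209380 = 209331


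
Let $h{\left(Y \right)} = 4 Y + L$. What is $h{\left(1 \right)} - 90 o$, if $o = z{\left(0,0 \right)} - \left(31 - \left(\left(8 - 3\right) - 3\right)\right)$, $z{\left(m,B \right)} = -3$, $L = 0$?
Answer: $2884$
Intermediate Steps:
$o = -32$ ($o = -3 - \left(31 - \left(\left(8 - 3\right) - 3\right)\right) = -3 - \left(31 - \left(5 - 3\right)\right) = -3 - \left(31 - 2\right) = -3 - 29 = -32$)
$h{\left(Y \right)} = 4 Y$ ($h{\left(Y \right)} = 4 Y + 0 = 4 Y$)
$h{\left(1 \right)} - 90 o = 4 \cdot 1 - -2880 = 4 + 2880 = 2884$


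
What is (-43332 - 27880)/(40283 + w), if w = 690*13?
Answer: -71212/49253 ≈ -1.4458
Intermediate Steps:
w = 8970
(-43332 - 27880)/(40283 + w) = (-43332 - 27880)/(40283 + 8970) = -71212/49253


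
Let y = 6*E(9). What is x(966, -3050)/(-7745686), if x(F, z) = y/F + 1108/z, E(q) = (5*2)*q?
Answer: -24028/950879777575 ≈ -2.5269e-8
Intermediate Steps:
E(q) = 10*q
y = 540 (y = 6*(10*9) = 6*90 = 540)
x(F, z) = 540/F + 1108/z
x(966, -3050)/(-7745686) = (540/966 + 1108/(-3050))/(-7745686) = (540*(1/966) + 1108*(-1/3050))*(-1/7745686) = (90/161 - 554/1525)*(-1/7745686) = (48056/245525)*(-1/7745686) = -24028/950879777575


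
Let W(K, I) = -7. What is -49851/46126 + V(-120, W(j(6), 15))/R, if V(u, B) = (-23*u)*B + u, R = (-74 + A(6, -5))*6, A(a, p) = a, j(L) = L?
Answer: 36514593/784142 ≈ 46.566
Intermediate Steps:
R = -408 (R = (-74 + 6)*6 = -68*6 = -408)
V(u, B) = u - 23*B*u (V(u, B) = -23*B*u + u = u - 23*B*u)
-49851/46126 + V(-120, W(j(6), 15))/R = -49851/46126 - 120*(1 - 23*(-7))/(-408) = -49851*1/46126 - 120*(1 + 161)*(-1/408) = -49851/46126 - 120*162*(-1/408) = -49851/46126 - 19440*(-1/408) = -49851/46126 + 810/17 = 36514593/784142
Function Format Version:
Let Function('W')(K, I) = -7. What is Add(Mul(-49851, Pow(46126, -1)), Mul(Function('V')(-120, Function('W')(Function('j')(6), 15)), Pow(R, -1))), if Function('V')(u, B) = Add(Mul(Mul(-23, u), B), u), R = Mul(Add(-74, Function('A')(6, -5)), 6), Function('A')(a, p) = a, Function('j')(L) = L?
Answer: Rational(36514593, 784142) ≈ 46.566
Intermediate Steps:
R = -408 (R = Mul(Add(-74, 6), 6) = Mul(-68, 6) = -408)
Function('V')(u, B) = Add(u, Mul(-23, B, u)) (Function('V')(u, B) = Add(Mul(-23, B, u), u) = Add(u, Mul(-23, B, u)))
Add(Mul(-49851, Pow(46126, -1)), Mul(Function('V')(-120, Function('W')(Function('j')(6), 15)), Pow(R, -1))) = Add(Mul(-49851, Pow(46126, -1)), Mul(Mul(-120, Add(1, Mul(-23, -7))), Pow(-408, -1))) = Add(Mul(-49851, Rational(1, 46126)), Mul(Mul(-120, Add(1, 161)), Rational(-1, 408))) = Add(Rational(-49851, 46126), Mul(Mul(-120, 162), Rational(-1, 408))) = Add(Rational(-49851, 46126), Mul(-19440, Rational(-1, 408))) = Add(Rational(-49851, 46126), Rational(810, 17)) = Rational(36514593, 784142)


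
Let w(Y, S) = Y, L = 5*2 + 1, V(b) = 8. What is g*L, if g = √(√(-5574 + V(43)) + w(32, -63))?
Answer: 11*√(32 + 11*I*√46) ≈ 82.749 + 54.547*I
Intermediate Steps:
L = 11 (L = 10 + 1 = 11)
g = √(32 + 11*I*√46) (g = √(√(-5574 + 8) + 32) = √(√(-5566) + 32) = √(11*I*√46 + 32) = √(32 + 11*I*√46) ≈ 7.5226 + 4.9588*I)
g*L = √(32 + 11*I*√46)*11 = 11*√(32 + 11*I*√46)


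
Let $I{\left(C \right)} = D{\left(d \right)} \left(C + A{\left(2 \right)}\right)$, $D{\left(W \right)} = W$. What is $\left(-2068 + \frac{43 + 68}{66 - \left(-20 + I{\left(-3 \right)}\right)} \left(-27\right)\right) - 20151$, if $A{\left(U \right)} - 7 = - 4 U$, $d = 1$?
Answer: $- \frac{222523}{10} \approx -22252.0$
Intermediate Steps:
$A{\left(U \right)} = 7 - 4 U$
$I{\left(C \right)} = -1 + C$ ($I{\left(C \right)} = 1 \left(C + \left(7 - 8\right)\right) = 1 \left(C - 1\right) = 1 \left(-1 + C\right) = -1 + C$)
$\left(-2068 + \frac{43 + 68}{66 - \left(-20 + I{\left(-3 \right)}\right)} \left(-27\right)\right) - 20151 = \left(-2068 + \frac{43 + 68}{66 + \left(20 - \left(-1 - 3\right)\right)} \left(-27\right)\right) - 20151 = \left(-2068 + \frac{111}{66 + \left(20 - -4\right)} \left(-27\right)\right) - 20151 = \left(-2068 + \frac{111}{66 + \left(20 + 4\right)} \left(-27\right)\right) - 20151 = \left(-2068 + \frac{111}{66 + 24} \left(-27\right)\right) - 20151 = \left(-2068 + \frac{111}{90} \left(-27\right)\right) - 20151 = \left(-2068 + 111 \cdot \frac{1}{90} \left(-27\right)\right) - 20151 = \left(-2068 + \frac{37}{30} \left(-27\right)\right) - 20151 = \left(-2068 - \frac{333}{10}\right) - 20151 = - \frac{21013}{10} - 20151 = - \frac{222523}{10}$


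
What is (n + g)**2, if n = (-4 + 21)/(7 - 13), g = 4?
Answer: 49/36 ≈ 1.3611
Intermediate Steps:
n = -17/6 (n = 17/(-6) = 17*(-1/6) = -17/6 ≈ -2.8333)
(n + g)**2 = (-17/6 + 4)**2 = (7/6)**2 = 49/36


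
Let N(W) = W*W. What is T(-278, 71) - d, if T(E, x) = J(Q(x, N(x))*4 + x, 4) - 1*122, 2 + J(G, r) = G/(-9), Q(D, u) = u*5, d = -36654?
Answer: 227879/9 ≈ 25320.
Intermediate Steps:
N(W) = W²
Q(D, u) = 5*u
J(G, r) = -2 - G/9 (J(G, r) = -2 + G/(-9) = -2 + G*(-⅑) = -2 - G/9)
T(E, x) = -124 - 20*x²/9 - x/9 (T(E, x) = (-2 - ((5*x²)*4 + x)/9) - 1*122 = (-2 - (20*x² + x)/9) - 122 = (-2 - (x + 20*x²)/9) - 122 = (-2 + (-20*x²/9 - x/9)) - 122 = (-2 - 20*x²/9 - x/9) - 122 = -124 - 20*x²/9 - x/9)
T(-278, 71) - d = (-124 - 20/9*71² - ⅑*71) - 1*(-36654) = (-124 - 20/9*5041 - 71/9) + 36654 = (-124 - 100820/9 - 71/9) + 36654 = -102007/9 + 36654 = 227879/9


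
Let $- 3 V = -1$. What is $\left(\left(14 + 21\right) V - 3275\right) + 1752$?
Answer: $- \frac{4534}{3} \approx -1511.3$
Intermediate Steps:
$V = \frac{1}{3}$ ($V = \left(- \frac{1}{3}\right) \left(-1\right) = \frac{1}{3} \approx 0.33333$)
$\left(\left(14 + 21\right) V - 3275\right) + 1752 = \left(\left(14 + 21\right) \frac{1}{3} - 3275\right) + 1752 = \left(35 \cdot \frac{1}{3} - 3275\right) + 1752 = \left(\frac{35}{3} - 3275\right) + 1752 = - \frac{9790}{3} + 1752 = - \frac{4534}{3}$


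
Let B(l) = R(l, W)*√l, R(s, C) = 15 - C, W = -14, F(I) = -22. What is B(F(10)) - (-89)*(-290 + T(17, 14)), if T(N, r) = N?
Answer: -24297 + 29*I*√22 ≈ -24297.0 + 136.02*I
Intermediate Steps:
B(l) = 29*√l (B(l) = (15 - 1*(-14))*√l = (15 + 14)*√l = 29*√l)
B(F(10)) - (-89)*(-290 + T(17, 14)) = 29*√(-22) - (-89)*(-290 + 17) = 29*(I*√22) - (-89)*(-273) = 29*I*√22 - 1*24297 = 29*I*√22 - 24297 = -24297 + 29*I*√22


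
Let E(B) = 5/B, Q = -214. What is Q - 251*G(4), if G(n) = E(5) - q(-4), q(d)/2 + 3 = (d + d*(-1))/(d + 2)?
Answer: -1971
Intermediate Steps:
q(d) = -6 (q(d) = -6 + 2*((d + d*(-1))/(d + 2)) = -6 + 2*((d - d)/(2 + d)) = -6 + 2*(0/(2 + d)) = -6 + 2*0 = -6 + 0 = -6)
G(n) = 7 (G(n) = 5/5 - 1*(-6) = 5*(1/5) + 6 = 1 + 6 = 7)
Q - 251*G(4) = -214 - 251*7 = -214 - 1757 = -1971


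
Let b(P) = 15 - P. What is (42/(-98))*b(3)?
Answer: -36/7 ≈ -5.1429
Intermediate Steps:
(42/(-98))*b(3) = (42/(-98))*(15 - 1*3) = (42*(-1/98))*(15 - 3) = -3/7*12 = -36/7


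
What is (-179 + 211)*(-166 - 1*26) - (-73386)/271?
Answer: -1591638/271 ≈ -5873.2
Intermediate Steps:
(-179 + 211)*(-166 - 1*26) - (-73386)/271 = 32*(-166 - 26) - (-73386)/271 = 32*(-192) - 486*(-151/271) = -6144 + 73386/271 = -1591638/271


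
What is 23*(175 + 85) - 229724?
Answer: -223744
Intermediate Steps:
23*(175 + 85) - 229724 = 23*260 - 229724 = 5980 - 229724 = -223744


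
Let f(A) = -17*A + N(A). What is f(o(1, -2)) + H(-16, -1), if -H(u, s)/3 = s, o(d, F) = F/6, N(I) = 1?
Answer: 29/3 ≈ 9.6667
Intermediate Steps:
o(d, F) = F/6 (o(d, F) = F*(1/6) = F/6)
H(u, s) = -3*s
f(A) = 1 - 17*A (f(A) = -17*A + 1 = 1 - 17*A)
f(o(1, -2)) + H(-16, -1) = (1 - 17*(-2)/6) - 3*(-1) = (1 - 17*(-1/3)) + 3 = (1 + 17/3) + 3 = 20/3 + 3 = 29/3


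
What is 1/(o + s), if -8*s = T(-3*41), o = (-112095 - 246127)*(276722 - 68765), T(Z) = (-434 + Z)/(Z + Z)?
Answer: -1968/146605712190029 ≈ -1.3424e-11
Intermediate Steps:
T(Z) = (-434 + Z)/(2*Z) (T(Z) = (-434 + Z)/((2*Z)) = (-434 + Z)*(1/(2*Z)) = (-434 + Z)/(2*Z))
o = -74494772454 (o = -358222*207957 = -74494772454)
s = -557/1968 (s = -(-434 - 3*41)/(16*((-3*41))) = -(-434 - 123)/(16*(-123)) = -(-1)*(-557)/(16*123) = -⅛*557/246 = -557/1968 ≈ -0.28303)
1/(o + s) = 1/(-74494772454 - 557/1968) = 1/(-146605712190029/1968) = -1968/146605712190029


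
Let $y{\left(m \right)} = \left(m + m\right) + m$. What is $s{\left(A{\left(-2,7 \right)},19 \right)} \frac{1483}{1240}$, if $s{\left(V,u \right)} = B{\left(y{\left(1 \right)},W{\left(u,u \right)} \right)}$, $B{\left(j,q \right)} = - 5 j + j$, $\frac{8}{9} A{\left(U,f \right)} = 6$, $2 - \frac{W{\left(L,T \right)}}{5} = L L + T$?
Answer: $- \frac{4449}{310} \approx -14.352$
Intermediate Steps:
$y{\left(m \right)} = 3 m$ ($y{\left(m \right)} = 2 m + m = 3 m$)
$W{\left(L,T \right)} = 10 - 5 T - 5 L^{2}$ ($W{\left(L,T \right)} = 10 - 5 \left(L L + T\right) = 10 - 5 \left(L^{2} + T\right) = 10 - 5 \left(T + L^{2}\right) = 10 - \left(5 T + 5 L^{2}\right) = 10 - 5 T - 5 L^{2}$)
$A{\left(U,f \right)} = \frac{27}{4}$ ($A{\left(U,f \right)} = \frac{9}{8} \cdot 6 = \frac{27}{4}$)
$B{\left(j,q \right)} = - 4 j$
$s{\left(V,u \right)} = -12$ ($s{\left(V,u \right)} = - 4 \cdot 3 \cdot 1 = \left(-4\right) 3 = -12$)
$s{\left(A{\left(-2,7 \right)},19 \right)} \frac{1483}{1240} = - 12 \cdot \frac{1483}{1240} = - 12 \cdot 1483 \cdot \frac{1}{1240} = \left(-12\right) \frac{1483}{1240} = - \frac{4449}{310}$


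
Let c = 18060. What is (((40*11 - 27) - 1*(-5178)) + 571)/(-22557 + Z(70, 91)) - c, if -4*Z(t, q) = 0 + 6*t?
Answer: -68213647/3777 ≈ -18060.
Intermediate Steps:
Z(t, q) = -3*t/2 (Z(t, q) = -(0 + 6*t)/4 = -3*t/2)
(((40*11 - 27) - 1*(-5178)) + 571)/(-22557 + Z(70, 91)) - c = (((40*11 - 27) - 1*(-5178)) + 571)/(-22557 - 3/2*70) - 1*18060 = (((440 - 27) + 5178) + 571)/(-22557 - 105) - 18060 = ((413 + 5178) + 571)/(-22662) - 18060 = (5591 + 571)*(-1/22662) - 18060 = 6162*(-1/22662) - 18060 = -1027/3777 - 18060 = -68213647/3777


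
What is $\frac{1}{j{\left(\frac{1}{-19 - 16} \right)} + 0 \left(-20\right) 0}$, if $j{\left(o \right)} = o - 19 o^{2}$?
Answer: $- \frac{1225}{54} \approx -22.685$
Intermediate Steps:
$\frac{1}{j{\left(\frac{1}{-19 - 16} \right)} + 0 \left(-20\right) 0} = \frac{1}{\frac{1 - \frac{19}{-19 - 16}}{-19 - 16} + 0 \left(-20\right) 0} = \frac{1}{\frac{1 - \frac{19}{-35}}{-35} + 0 \cdot 0} = \frac{1}{- \frac{1 - - \frac{19}{35}}{35} + 0} = \frac{1}{- \frac{1 + \frac{19}{35}}{35} + 0} = \frac{1}{\left(- \frac{1}{35}\right) \frac{54}{35} + 0} = \frac{1}{- \frac{54}{1225} + 0} = \frac{1}{- \frac{54}{1225}} = - \frac{1225}{54}$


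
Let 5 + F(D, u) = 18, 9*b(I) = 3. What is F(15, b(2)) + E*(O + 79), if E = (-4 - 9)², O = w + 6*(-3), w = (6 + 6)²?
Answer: 34658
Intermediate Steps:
w = 144 (w = 12² = 144)
b(I) = ⅓ (b(I) = (⅑)*3 = ⅓)
F(D, u) = 13 (F(D, u) = -5 + 18 = 13)
O = 126 (O = 144 + 6*(-3) = 144 - 18 = 126)
E = 169 (E = (-13)² = 169)
F(15, b(2)) + E*(O + 79) = 13 + 169*(126 + 79) = 13 + 169*205 = 13 + 34645 = 34658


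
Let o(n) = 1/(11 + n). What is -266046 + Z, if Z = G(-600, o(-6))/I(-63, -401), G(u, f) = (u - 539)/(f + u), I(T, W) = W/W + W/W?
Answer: -1595738213/5998 ≈ -2.6605e+5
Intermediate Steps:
I(T, W) = 2 (I(T, W) = 1 + 1 = 2)
G(u, f) = (-539 + u)/(f + u)
Z = 5695/5998 (Z = ((-539 - 600)/(1/(11 - 6) - 600))/2 = (-1139/(1/5 - 600))*(1/2) = (-1139/(-2999/5))*(1/2) = -5/2999*(-1139)*(1/2) = (5695/2999)*(1/2) = 5695/5998 ≈ 0.94948)
-266046 + Z = -266046 + 5695/5998 = -1595738213/5998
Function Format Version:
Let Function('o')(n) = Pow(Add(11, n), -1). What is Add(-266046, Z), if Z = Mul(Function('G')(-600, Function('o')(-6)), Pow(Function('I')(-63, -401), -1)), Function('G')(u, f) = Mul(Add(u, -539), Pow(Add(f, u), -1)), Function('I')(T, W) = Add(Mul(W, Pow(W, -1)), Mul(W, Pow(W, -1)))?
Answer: Rational(-1595738213, 5998) ≈ -2.6605e+5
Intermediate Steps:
Function('I')(T, W) = 2 (Function('I')(T, W) = Add(1, 1) = 2)
Function('G')(u, f) = Mul(Pow(Add(f, u), -1), Add(-539, u)) (Function('G')(u, f) = Mul(Add(-539, u), Pow(Add(f, u), -1)) = Mul(Pow(Add(f, u), -1), Add(-539, u)))
Z = Rational(5695, 5998) (Z = Mul(Mul(Pow(Add(Pow(Add(11, -6), -1), -600), -1), Add(-539, -600)), Pow(2, -1)) = Mul(Mul(Pow(Add(Pow(5, -1), -600), -1), -1139), Rational(1, 2)) = Mul(Mul(Pow(Add(Rational(1, 5), -600), -1), -1139), Rational(1, 2)) = Mul(Mul(Pow(Rational(-2999, 5), -1), -1139), Rational(1, 2)) = Mul(Mul(Rational(-5, 2999), -1139), Rational(1, 2)) = Mul(Rational(5695, 2999), Rational(1, 2)) = Rational(5695, 5998) ≈ 0.94948)
Add(-266046, Z) = Add(-266046, Rational(5695, 5998)) = Rational(-1595738213, 5998)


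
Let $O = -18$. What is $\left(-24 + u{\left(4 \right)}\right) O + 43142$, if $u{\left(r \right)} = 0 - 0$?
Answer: $43574$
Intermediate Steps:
$u{\left(r \right)} = 0$ ($u{\left(r \right)} = 0 + 0 = 0$)
$\left(-24 + u{\left(4 \right)}\right) O + 43142 = \left(-24 + 0\right) \left(-18\right) + 43142 = \left(-24\right) \left(-18\right) + 43142 = 432 + 43142 = 43574$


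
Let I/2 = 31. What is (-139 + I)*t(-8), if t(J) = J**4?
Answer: -315392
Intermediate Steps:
I = 62 (I = 2*31 = 62)
(-139 + I)*t(-8) = (-139 + 62)*(-8)**4 = -77*4096 = -315392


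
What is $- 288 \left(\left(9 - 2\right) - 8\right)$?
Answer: $288$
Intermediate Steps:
$- 288 \left(\left(9 - 2\right) - 8\right) = - 288 \left(7 - 8\right) = \left(-288\right) \left(-1\right) = 288$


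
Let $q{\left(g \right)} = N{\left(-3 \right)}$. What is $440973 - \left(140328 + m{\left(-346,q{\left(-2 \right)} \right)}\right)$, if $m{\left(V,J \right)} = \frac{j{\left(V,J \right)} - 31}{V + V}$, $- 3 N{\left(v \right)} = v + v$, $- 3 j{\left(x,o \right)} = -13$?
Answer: $\frac{156034735}{519} \approx 3.0065 \cdot 10^{5}$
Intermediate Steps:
$j{\left(x,o \right)} = \frac{13}{3}$ ($j{\left(x,o \right)} = \left(- \frac{1}{3}\right) \left(-13\right) = \frac{13}{3}$)
$N{\left(v \right)} = - \frac{2 v}{3}$ ($N{\left(v \right)} = - \frac{v + v}{3} = - \frac{2 v}{3}$)
$q{\left(g \right)} = 2$ ($q{\left(g \right)} = \left(- \frac{2}{3}\right) \left(-3\right) = 2$)
$m{\left(V,J \right)} = - \frac{40}{3 V}$ ($m{\left(V,J \right)} = \frac{\frac{13}{3} - 31}{V + V} = - \frac{80}{3 \cdot 2 V} = - \frac{80 \frac{1}{2 V}}{3} = - \frac{40}{3 V}$)
$440973 - \left(140328 + m{\left(-346,q{\left(-2 \right)} \right)}\right) = 440973 - \left(140328 - \frac{40}{3 \left(-346\right)}\right) = 440973 - \left(140328 - - \frac{20}{519}\right) = 440973 - \left(140328 + \frac{20}{519}\right) = 440973 - \frac{72830252}{519} = \frac{156034735}{519}$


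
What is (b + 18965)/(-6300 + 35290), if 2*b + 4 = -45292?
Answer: -3683/28990 ≈ -0.12704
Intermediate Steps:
b = -22648 (b = -2 + (1/2)*(-45292) = -2 - 22646 = -22648)
(b + 18965)/(-6300 + 35290) = (-22648 + 18965)/(-6300 + 35290) = -3683/28990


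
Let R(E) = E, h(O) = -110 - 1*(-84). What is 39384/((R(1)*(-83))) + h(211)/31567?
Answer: -1243236886/2620061 ≈ -474.51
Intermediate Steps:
h(O) = -26 (h(O) = -110 + 84 = -26)
39384/((R(1)*(-83))) + h(211)/31567 = 39384/((1*(-83))) - 26/31567 = 39384/(-83) - 26*1/31567 = 39384*(-1/83) - 26/31567 = -39384/83 - 26/31567 = -1243236886/2620061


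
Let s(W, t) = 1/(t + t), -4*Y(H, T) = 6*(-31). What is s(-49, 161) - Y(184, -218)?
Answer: -7486/161 ≈ -46.497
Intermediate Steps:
Y(H, T) = 93/2 (Y(H, T) = -3*(-31)/2 = -¼*(-186) = 93/2)
s(W, t) = 1/(2*t)
s(-49, 161) - Y(184, -218) = (½)/161 - 1*93/2 = (½)*(1/161) - 93/2 = 1/322 - 93/2 = -7486/161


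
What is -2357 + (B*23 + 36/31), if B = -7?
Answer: -78022/31 ≈ -2516.8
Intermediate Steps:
-2357 + (B*23 + 36/31) = -2357 + (-7*23 + 36/31) = -2357 + (-161 + 36*(1/31)) = -2357 + (-161 + 36/31) = -2357 - 4955/31 = -78022/31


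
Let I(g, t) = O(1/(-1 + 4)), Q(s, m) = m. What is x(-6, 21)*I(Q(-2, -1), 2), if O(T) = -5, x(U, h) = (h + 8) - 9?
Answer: -100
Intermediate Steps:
x(U, h) = -1 + h (x(U, h) = (8 + h) - 9 = -1 + h)
I(g, t) = -5
x(-6, 21)*I(Q(-2, -1), 2) = (-1 + 21)*(-5) = 20*(-5) = -100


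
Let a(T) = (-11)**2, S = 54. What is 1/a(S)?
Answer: 1/121 ≈ 0.0082645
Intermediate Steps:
a(T) = 121
1/a(S) = 1/121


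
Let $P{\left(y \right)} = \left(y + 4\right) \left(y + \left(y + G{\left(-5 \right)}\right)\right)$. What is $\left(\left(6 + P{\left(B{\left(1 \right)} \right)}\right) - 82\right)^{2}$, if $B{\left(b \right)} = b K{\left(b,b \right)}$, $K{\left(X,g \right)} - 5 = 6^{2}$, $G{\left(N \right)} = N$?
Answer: $11485321$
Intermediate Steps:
$K{\left(X,g \right)} = 41$ ($K{\left(X,g \right)} = 5 + 6^{2} = 5 + 36 = 41$)
$B{\left(b \right)} = 41 b$ ($B{\left(b \right)} = b 41 = 41 b$)
$P{\left(y \right)} = \left(-5 + 2 y\right) \left(4 + y\right)$ ($P{\left(y \right)} = \left(y + 4\right) \left(y + \left(y - 5\right)\right) = \left(4 + y\right) \left(y + \left(-5 + y\right)\right) = \left(4 + y\right) \left(-5 + 2 y\right) = \left(-5 + 2 y\right) \left(4 + y\right)$)
$\left(\left(6 + P{\left(B{\left(1 \right)} \right)}\right) - 82\right)^{2} = \left(\left(6 + \left(-20 + 2 \left(41 \cdot 1\right)^{2} + 3 \cdot 41 \cdot 1\right)\right) - 82\right)^{2} = \left(\left(6 + \left(-20 + 2 \cdot 41^{2} + 3 \cdot 41\right)\right) - 82\right)^{2} = \left(\left(6 + \left(-20 + 2 \cdot 1681 + 123\right)\right) - 82\right)^{2} = \left(\left(6 + \left(-20 + 3362 + 123\right)\right) - 82\right)^{2} = \left(\left(6 + 3465\right) - 82\right)^{2} = \left(3471 - 82\right)^{2} = 3389^{2} = 11485321$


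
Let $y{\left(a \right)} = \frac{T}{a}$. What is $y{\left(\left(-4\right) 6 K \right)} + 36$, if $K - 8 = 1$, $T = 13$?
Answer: $\frac{7763}{216} \approx 35.94$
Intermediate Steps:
$K = 9$ ($K = 8 + 1 = 9$)
$y{\left(a \right)} = \frac{13}{a}$
$y{\left(\left(-4\right) 6 K \right)} + 36 = \frac{13}{\left(-4\right) 6 \cdot 9} + 36 = \frac{13}{\left(-24\right) 9} + 36 = \frac{13}{-216} + 36 = 13 \left(- \frac{1}{216}\right) + 36 = - \frac{13}{216} + 36 = \frac{7763}{216}$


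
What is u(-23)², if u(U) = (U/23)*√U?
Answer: -23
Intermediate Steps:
u(U) = U^(3/2)/23 (u(U) = (U*(1/23))*√U = (U/23)*√U = U^(3/2)/23)
u(-23)² = ((-23)^(3/2)/23)² = ((-23*I*√23)/23)² = (-I*√23)² = -23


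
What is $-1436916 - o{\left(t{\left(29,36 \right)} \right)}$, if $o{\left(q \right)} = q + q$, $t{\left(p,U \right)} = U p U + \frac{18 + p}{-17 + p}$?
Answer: $- \frac{9072551}{6} \approx -1.5121 \cdot 10^{6}$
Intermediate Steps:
$t{\left(p,U \right)} = p U^{2} + \frac{18 + p}{-17 + p}$
$o{\left(q \right)} = 2 q$
$-1436916 - o{\left(t{\left(29,36 \right)} \right)} = -1436916 - 2 \frac{18 + 29 + 36^{2} \cdot 29^{2} - 493 \cdot 36^{2}}{-17 + 29} = -1436916 - 2 \frac{18 + 29 + 1296 \cdot 841 - 493 \cdot 1296}{12} = -1436916 - 2 \frac{18 + 29 + 1089936 - 638928}{12} = -1436916 - 2 \cdot \frac{1}{12} \cdot 451055 = -1436916 - 2 \cdot \frac{451055}{12} = -1436916 - \frac{451055}{6} = - \frac{9072551}{6}$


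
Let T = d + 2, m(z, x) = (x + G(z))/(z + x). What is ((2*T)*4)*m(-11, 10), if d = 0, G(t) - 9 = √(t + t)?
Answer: -304 - 16*I*√22 ≈ -304.0 - 75.047*I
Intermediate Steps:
G(t) = 9 + √2*√t (G(t) = 9 + √(t + t) = 9 + √(2*t) = 9 + √2*√t)
m(z, x) = (9 + x + √2*√z)/(x + z) (m(z, x) = (x + (9 + √2*√z))/(z + x) = (9 + x + √2*√z)/(x + z))
T = 2 (T = 0 + 2 = 2)
((2*T)*4)*m(-11, 10) = ((2*2)*4)*((9 + 10 + √2*√(-11))/(10 - 11)) = (4*4)*((9 + 10 + √2*(I*√11))/(-1)) = 16*(-(9 + 10 + I*√22)) = 16*(-(19 + I*√22)) = 16*(-19 - I*√22) = -304 - 16*I*√22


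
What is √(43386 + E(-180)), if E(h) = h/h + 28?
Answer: √43415 ≈ 208.36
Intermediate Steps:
E(h) = 29 (E(h) = 1 + 28 = 29)
√(43386 + E(-180)) = √(43386 + 29) = √43415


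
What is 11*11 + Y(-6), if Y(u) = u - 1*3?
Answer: 112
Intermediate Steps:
Y(u) = -3 + u (Y(u) = u - 3 = -3 + u)
11*11 + Y(-6) = 11*11 + (-3 - 6) = 121 - 9 = 112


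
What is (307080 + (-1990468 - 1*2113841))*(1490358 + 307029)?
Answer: -6825090040623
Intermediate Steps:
(307080 + (-1990468 - 1*2113841))*(1490358 + 307029) = (307080 + (-1990468 - 2113841))*1797387 = (307080 - 4104309)*1797387 = -3797229*1797387 = -6825090040623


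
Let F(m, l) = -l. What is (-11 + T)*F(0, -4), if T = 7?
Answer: -16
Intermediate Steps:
(-11 + T)*F(0, -4) = (-11 + 7)*(-1*(-4)) = -4*4 = -16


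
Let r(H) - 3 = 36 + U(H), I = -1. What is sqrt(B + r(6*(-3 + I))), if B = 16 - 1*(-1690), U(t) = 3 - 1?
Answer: sqrt(1747) ≈ 41.797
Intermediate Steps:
U(t) = 2
r(H) = 41 (r(H) = 3 + (36 + 2) = 3 + 38 = 41)
B = 1706 (B = 16 + 1690 = 1706)
sqrt(B + r(6*(-3 + I))) = sqrt(1706 + 41) = sqrt(1747)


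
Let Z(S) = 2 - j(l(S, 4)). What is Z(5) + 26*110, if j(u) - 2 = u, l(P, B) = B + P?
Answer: 2851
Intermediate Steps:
j(u) = 2 + u
Z(S) = -4 - S (Z(S) = 2 - (2 + (4 + S)) = 2 - (6 + S) = 2 + (-6 - S) = -4 - S)
Z(5) + 26*110 = (-4 - 1*5) + 26*110 = (-4 - 5) + 2860 = -9 + 2860 = 2851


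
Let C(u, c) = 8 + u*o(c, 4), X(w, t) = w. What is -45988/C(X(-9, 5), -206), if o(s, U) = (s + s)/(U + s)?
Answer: 2322394/523 ≈ 4440.5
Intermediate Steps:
o(s, U) = 2*s/(U + s) (o(s, U) = (2*s)/(U + s) = 2*s/(U + s))
C(u, c) = 8 + 2*c*u/(4 + c) (C(u, c) = 8 + u*(2*c/(4 + c)) = 8 + 2*c*u/(4 + c))
-45988/C(X(-9, 5), -206) = -45988*(4 - 206)/(2*(16 + 4*(-206) - 206*(-9))) = -45988*(-101/(16 - 824 + 1854)) = -45988/(2*(-1/202)*1046) = -45988/(-1046/101) = -45988*(-101/1046) = 2322394/523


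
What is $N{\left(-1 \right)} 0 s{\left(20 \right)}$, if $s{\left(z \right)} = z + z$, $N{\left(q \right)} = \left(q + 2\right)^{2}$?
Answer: $0$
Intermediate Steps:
$N{\left(q \right)} = \left(2 + q\right)^{2}$
$s{\left(z \right)} = 2 z$
$N{\left(-1 \right)} 0 s{\left(20 \right)} = \left(2 - 1\right)^{2} \cdot 0 \cdot 2 \cdot 20 = 1^{2} \cdot 0 \cdot 40 = 1 \cdot 0 \cdot 40 = 0 \cdot 40 = 0$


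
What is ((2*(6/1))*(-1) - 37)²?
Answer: 2401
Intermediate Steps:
((2*(6/1))*(-1) - 37)² = ((2*(6*1))*(-1) - 37)² = ((2*6)*(-1) - 37)² = (12*(-1) - 37)² = (-12 - 37)² = (-49)² = 2401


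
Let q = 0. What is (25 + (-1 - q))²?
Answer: 576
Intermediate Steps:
(25 + (-1 - q))² = (25 + (-1 - 1*0))² = (25 + (-1 + 0))² = (25 - 1)² = 24² = 576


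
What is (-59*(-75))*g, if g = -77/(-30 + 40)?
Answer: -68145/2 ≈ -34073.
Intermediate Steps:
g = -77/10 ≈ -7.7000
(-59*(-75))*g = -59*(-75)*(-77/10) = 4425*(-77/10) = -68145/2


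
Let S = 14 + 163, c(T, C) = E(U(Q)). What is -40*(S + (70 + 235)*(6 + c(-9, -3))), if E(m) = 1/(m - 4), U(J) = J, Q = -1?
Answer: -77840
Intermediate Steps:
E(m) = 1/(-4 + m)
c(T, C) = -⅕ (c(T, C) = 1/(-4 - 1) = 1/(-5) = -⅕)
S = 177
-40*(S + (70 + 235)*(6 + c(-9, -3))) = -40*(177 + (70 + 235)*(6 - ⅕)) = -40*(177 + 305*(29/5)) = -40*(177 + 1769) = -40*1946 = -77840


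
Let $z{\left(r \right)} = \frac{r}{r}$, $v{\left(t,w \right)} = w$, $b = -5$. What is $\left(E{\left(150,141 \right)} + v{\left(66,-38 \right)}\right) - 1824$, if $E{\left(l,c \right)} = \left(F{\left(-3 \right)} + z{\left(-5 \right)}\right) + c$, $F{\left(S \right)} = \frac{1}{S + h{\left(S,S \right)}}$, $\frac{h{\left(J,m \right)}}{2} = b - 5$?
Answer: $- \frac{39561}{23} \approx -1720.0$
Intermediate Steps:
$h{\left(J,m \right)} = -20$ ($h{\left(J,m \right)} = 2 \left(-5 - 5\right) = 2 \left(-10\right) = -20$)
$z{\left(r \right)} = 1$
$F{\left(S \right)} = \frac{1}{-20 + S}$ ($F{\left(S \right)} = \frac{1}{S - 20} = \frac{1}{-20 + S}$)
$E{\left(l,c \right)} = \frac{22}{23} + c$ ($E{\left(l,c \right)} = \left(\frac{1}{-20 - 3} + 1\right) + c = \left(\frac{1}{-23} + 1\right) + c = \left(- \frac{1}{23} + 1\right) + c = \frac{22}{23} + c$)
$\left(E{\left(150,141 \right)} + v{\left(66,-38 \right)}\right) - 1824 = \left(\left(\frac{22}{23} + 141\right) - 38\right) - 1824 = \left(\frac{3265}{23} - 38\right) - 1824 = \frac{2391}{23} - 1824 = - \frac{39561}{23}$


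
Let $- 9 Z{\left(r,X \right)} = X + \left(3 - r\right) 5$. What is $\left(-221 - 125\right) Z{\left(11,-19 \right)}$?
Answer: $- \frac{20414}{9} \approx -2268.2$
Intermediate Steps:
$Z{\left(r,X \right)} = - \frac{5}{3} - \frac{X}{9} + \frac{5 r}{9}$ ($Z{\left(r,X \right)} = - \frac{X + \left(3 - r\right) 5}{9} = - \frac{X - \left(-15 + 5 r\right)}{9} = - \frac{15 + X - 5 r}{9} = - \frac{5}{3} - \frac{X}{9} + \frac{5 r}{9}$)
$\left(-221 - 125\right) Z{\left(11,-19 \right)} = \left(-221 - 125\right) \left(- \frac{5}{3} - - \frac{19}{9} + \frac{5}{9} \cdot 11\right) = - 346 \left(- \frac{5}{3} + \frac{19}{9} + \frac{55}{9}\right) = \left(-346\right) \frac{59}{9} = - \frac{20414}{9}$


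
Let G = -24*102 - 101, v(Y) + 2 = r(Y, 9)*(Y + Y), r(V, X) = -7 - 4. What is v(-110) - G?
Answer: 4967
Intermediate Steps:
r(V, X) = -11
v(Y) = -2 - 22*Y (v(Y) = -2 - 11*(Y + Y) = -2 - 22*Y)
G = -2549 (G = -2448 - 101 = -2549)
v(-110) - G = (-2 - 22*(-110)) - 1*(-2549) = (-2 + 2420) + 2549 = 2418 + 2549 = 4967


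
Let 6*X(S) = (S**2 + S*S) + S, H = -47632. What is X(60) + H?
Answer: -46422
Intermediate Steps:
X(S) = S**2/3 + S/6 (X(S) = ((S**2 + S*S) + S)/6 = ((S**2 + S**2) + S)/6 = (2*S**2 + S)/6 = (S + 2*S**2)/6 = S**2/3 + S/6)
X(60) + H = (1/6)*60*(1 + 2*60) - 47632 = (1/6)*60*(1 + 120) - 47632 = (1/6)*60*121 - 47632 = 1210 - 47632 = -46422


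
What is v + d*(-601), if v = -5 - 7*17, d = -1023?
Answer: 614699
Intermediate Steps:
v = -124 (v = -5 - 119 = -124)
v + d*(-601) = -124 - 1023*(-601) = -124 + 614823 = 614699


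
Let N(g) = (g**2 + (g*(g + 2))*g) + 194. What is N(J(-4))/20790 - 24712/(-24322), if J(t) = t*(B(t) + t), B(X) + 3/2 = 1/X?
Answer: 19386494/11492145 ≈ 1.6869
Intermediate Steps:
B(X) = -3/2 + 1/X
J(t) = t*(-3/2 + t + 1/t) (J(t) = t*((-3/2 + 1/t) + t) = t*(-3/2 + t + 1/t))
N(g) = 194 + g**2 + g**2*(2 + g) (N(g) = (g**2 + (g*(2 + g))*g) + 194 = (g**2 + g**2*(2 + g)) + 194 = 194 + g**2 + g**2*(2 + g))
N(J(-4))/20790 - 24712/(-24322) = (194 + (1 + (1/2)*(-4)*(-3 + 2*(-4)))**3 + 3*(1 + (1/2)*(-4)*(-3 + 2*(-4)))**2)/20790 - 24712/(-24322) = (194 + (1 + (1/2)*(-4)*(-3 - 8))**3 + 3*(1 + (1/2)*(-4)*(-3 - 8))**2)*(1/20790) - 24712*(-1/24322) = (194 + (1 + (1/2)*(-4)*(-11))**3 + 3*(1 + (1/2)*(-4)*(-11))**2)*(1/20790) + 12356/12161 = (194 + (1 + 22)**3 + 3*(1 + 22)**2)*(1/20790) + 12356/12161 = (194 + 23**3 + 3*23**2)*(1/20790) + 12356/12161 = (194 + 12167 + 3*529)*(1/20790) + 12356/12161 = (194 + 12167 + 1587)*(1/20790) + 12356/12161 = 13948*(1/20790) + 12356/12161 = 634/945 + 12356/12161 = 19386494/11492145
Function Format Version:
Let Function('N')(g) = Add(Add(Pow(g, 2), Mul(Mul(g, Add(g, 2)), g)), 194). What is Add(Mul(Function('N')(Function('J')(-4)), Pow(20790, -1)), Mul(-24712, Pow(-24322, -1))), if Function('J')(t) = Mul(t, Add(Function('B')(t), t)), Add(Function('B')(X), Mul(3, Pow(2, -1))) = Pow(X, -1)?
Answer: Rational(19386494, 11492145) ≈ 1.6869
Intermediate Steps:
Function('B')(X) = Add(Rational(-3, 2), Pow(X, -1))
Function('J')(t) = Mul(t, Add(Rational(-3, 2), t, Pow(t, -1))) (Function('J')(t) = Mul(t, Add(Add(Rational(-3, 2), Pow(t, -1)), t)) = Mul(t, Add(Rational(-3, 2), t, Pow(t, -1))))
Function('N')(g) = Add(194, Pow(g, 2), Mul(Pow(g, 2), Add(2, g))) (Function('N')(g) = Add(Add(Pow(g, 2), Mul(Mul(g, Add(2, g)), g)), 194) = Add(Add(Pow(g, 2), Mul(Pow(g, 2), Add(2, g))), 194) = Add(194, Pow(g, 2), Mul(Pow(g, 2), Add(2, g))))
Add(Mul(Function('N')(Function('J')(-4)), Pow(20790, -1)), Mul(-24712, Pow(-24322, -1))) = Add(Mul(Add(194, Pow(Add(1, Mul(Rational(1, 2), -4, Add(-3, Mul(2, -4)))), 3), Mul(3, Pow(Add(1, Mul(Rational(1, 2), -4, Add(-3, Mul(2, -4)))), 2))), Pow(20790, -1)), Mul(-24712, Pow(-24322, -1))) = Add(Mul(Add(194, Pow(Add(1, Mul(Rational(1, 2), -4, Add(-3, -8))), 3), Mul(3, Pow(Add(1, Mul(Rational(1, 2), -4, Add(-3, -8))), 2))), Rational(1, 20790)), Mul(-24712, Rational(-1, 24322))) = Add(Mul(Add(194, Pow(Add(1, Mul(Rational(1, 2), -4, -11)), 3), Mul(3, Pow(Add(1, Mul(Rational(1, 2), -4, -11)), 2))), Rational(1, 20790)), Rational(12356, 12161)) = Add(Mul(Add(194, Pow(Add(1, 22), 3), Mul(3, Pow(Add(1, 22), 2))), Rational(1, 20790)), Rational(12356, 12161)) = Add(Mul(Add(194, Pow(23, 3), Mul(3, Pow(23, 2))), Rational(1, 20790)), Rational(12356, 12161)) = Add(Mul(Add(194, 12167, Mul(3, 529)), Rational(1, 20790)), Rational(12356, 12161)) = Add(Mul(Add(194, 12167, 1587), Rational(1, 20790)), Rational(12356, 12161)) = Add(Mul(13948, Rational(1, 20790)), Rational(12356, 12161)) = Add(Rational(634, 945), Rational(12356, 12161)) = Rational(19386494, 11492145)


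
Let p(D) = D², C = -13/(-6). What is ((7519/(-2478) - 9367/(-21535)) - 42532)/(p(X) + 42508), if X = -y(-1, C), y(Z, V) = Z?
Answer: -38471269061/38448115230 ≈ -1.0006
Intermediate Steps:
C = 13/6 (C = -13*(-⅙) = 13/6 ≈ 2.1667)
X = 1 (X = -1*(-1) = 1)
((7519/(-2478) - 9367/(-21535)) - 42532)/(p(X) + 42508) = ((7519/(-2478) - 9367/(-21535)) - 42532)/(1² + 42508) = ((7519*(-1/2478) - 9367*(-1/21535)) - 42532)/(1 + 42508) = ((-7519/2478 + 9367/21535) - 42532)/42509 = (-2351021/904470 - 42532)*(1/42509) = -38471269061/904470*1/42509 = -38471269061/38448115230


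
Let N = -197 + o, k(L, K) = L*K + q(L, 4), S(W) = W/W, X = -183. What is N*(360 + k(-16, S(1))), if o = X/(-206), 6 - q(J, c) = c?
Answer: -6989027/103 ≈ -67855.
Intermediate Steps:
S(W) = 1
q(J, c) = 6 - c
o = 183/206 (o = -183/(-206) = -183*(-1/206) = 183/206 ≈ 0.88835)
k(L, K) = 2 + K*L (k(L, K) = L*K + (6 - 1*4) = K*L + (6 - 4) = K*L + 2 = 2 + K*L)
N = -40399/206 (N = -197 + 183/206 = -40399/206 ≈ -196.11)
N*(360 + k(-16, S(1))) = -40399*(360 + (2 + 1*(-16)))/206 = -40399*(360 + (2 - 16))/206 = -40399*(360 - 14)/206 = -40399/206*346 = -6989027/103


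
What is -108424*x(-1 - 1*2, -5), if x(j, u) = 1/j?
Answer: 108424/3 ≈ 36141.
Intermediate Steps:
-108424*x(-1 - 1*2, -5) = -108424/(-1 - 1*2) = -108424/(-1 - 2) = -108424/(-3) = -108424*(-⅓) = 108424/3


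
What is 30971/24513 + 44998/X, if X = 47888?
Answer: 1293087611/586939272 ≈ 2.2031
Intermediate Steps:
30971/24513 + 44998/X = 30971/24513 + 44998/47888 = 30971*(1/24513) + 44998*(1/47888) = 30971/24513 + 22499/23944 = 1293087611/586939272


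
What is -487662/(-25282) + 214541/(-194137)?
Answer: 44624606066/2454085817 ≈ 18.184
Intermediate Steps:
-487662/(-25282) + 214541/(-194137) = -487662*(-1/25282) + 214541*(-1/194137) = 243831/12641 - 214541/194137 = 44624606066/2454085817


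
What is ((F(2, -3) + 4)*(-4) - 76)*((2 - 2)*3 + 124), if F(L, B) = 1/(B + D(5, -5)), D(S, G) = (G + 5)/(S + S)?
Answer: -33728/3 ≈ -11243.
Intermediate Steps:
D(S, G) = (5 + G)/(2*S) (D(S, G) = (5 + G)/((2*S)) = (5 + G)*(1/(2*S)) = (5 + G)/(2*S))
F(L, B) = 1/B (F(L, B) = 1/(B + (1/2)*(5 - 5)/5) = 1/(B + (1/2)*(1/5)*0) = 1/(B + 0) = 1/B)
((F(2, -3) + 4)*(-4) - 76)*((2 - 2)*3 + 124) = ((1/(-3) + 4)*(-4) - 76)*((2 - 2)*3 + 124) = ((-1/3 + 4)*(-4) - 76)*(0*3 + 124) = ((11/3)*(-4) - 76)*(0 + 124) = (-44/3 - 76)*124 = -272/3*124 = -33728/3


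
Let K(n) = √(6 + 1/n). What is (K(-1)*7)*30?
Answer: 210*√5 ≈ 469.57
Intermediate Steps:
(K(-1)*7)*30 = (√(6 + 1/(-1))*7)*30 = (√(6 - 1)*7)*30 = (√5*7)*30 = (7*√5)*30 = 210*√5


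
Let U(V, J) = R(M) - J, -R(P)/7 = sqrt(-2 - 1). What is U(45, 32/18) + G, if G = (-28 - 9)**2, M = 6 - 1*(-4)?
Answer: 12305/9 - 7*I*sqrt(3) ≈ 1367.2 - 12.124*I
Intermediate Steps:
M = 10 (M = 6 + 4 = 10)
R(P) = -7*I*sqrt(3) (R(P) = -7*sqrt(-2 - 1) = -7*I*sqrt(3))
G = 1369 (G = (-37)**2 = 1369)
U(V, J) = -J - 7*I*sqrt(3) (U(V, J) = -7*I*sqrt(3) - J = -J - 7*I*sqrt(3))
U(45, 32/18) + G = (-32/18 - 7*I*sqrt(3)) + 1369 = (-1*16/9 - 7*I*sqrt(3)) + 1369 = (-16/9 - 7*I*sqrt(3)) + 1369 = 12305/9 - 7*I*sqrt(3)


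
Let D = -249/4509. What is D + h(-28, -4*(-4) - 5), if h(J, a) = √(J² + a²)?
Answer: -83/1503 + √905 ≈ 30.028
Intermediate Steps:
D = -83/1503 (D = -249*1/4509 = -83/1503 ≈ -0.055223)
D + h(-28, -4*(-4) - 5) = -83/1503 + √((-28)² + (-4*(-4) - 5)²) = -83/1503 + √(784 + (16 - 5)²) = -83/1503 + √(784 + 11²) = -83/1503 + √(784 + 121) = -83/1503 + √905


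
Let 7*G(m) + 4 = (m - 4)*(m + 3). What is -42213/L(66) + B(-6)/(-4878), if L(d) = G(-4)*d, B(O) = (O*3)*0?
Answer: -98497/88 ≈ -1119.3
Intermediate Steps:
G(m) = -4/7 + (-4 + m)*(3 + m)/7 (G(m) = -4/7 + ((m - 4)*(m + 3))/7 = -4/7 + ((-4 + m)*(3 + m))/7 = -4/7 + (-4 + m)*(3 + m)/7)
B(O) = 0 (B(O) = (3*O)*0 = 0)
L(d) = 4*d/7 (L(d) = (-16/7 - 1/7*(-4) + (1/7)*(-4)**2)*d = (-16/7 + 4/7 + (1/7)*16)*d = (-16/7 + 4/7 + 16/7)*d = 4*d/7)
-42213/L(66) + B(-6)/(-4878) = -42213/((4/7)*66) + 0/(-4878) = -42213/264/7 + 0*(-1/4878) = -42213*7/264 + 0 = -98497/88 + 0 = -98497/88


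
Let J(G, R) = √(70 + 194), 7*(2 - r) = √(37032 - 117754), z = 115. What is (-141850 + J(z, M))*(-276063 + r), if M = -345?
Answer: 2*(70925 - √66)*(1932427 + I*√80722)/7 ≈ 3.9155e+10 + 5.7568e+6*I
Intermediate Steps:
r = 2 - I*√80722/7 (r = 2 - √(37032 - 117754)/7 = 2 - I*√80722/7 ≈ 2.0 - 40.588*I)
J(G, R) = 2*√66 (J(G, R) = √264 = 2*√66)
(-141850 + J(z, M))*(-276063 + r) = (-141850 + 2*√66)*(-276063 + (2 - I*√80722/7)) = (-141850 + 2*√66)*(-276061 - I*√80722/7) = (-276061 - I*√80722/7)*(-141850 + 2*√66)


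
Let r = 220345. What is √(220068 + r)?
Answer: √440413 ≈ 663.64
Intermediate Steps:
√(220068 + r) = √(220068 + 220345) = √440413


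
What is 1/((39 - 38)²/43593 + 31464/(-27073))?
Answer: -1180193289/1371583079 ≈ -0.86046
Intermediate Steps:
1/((39 - 38)²/43593 + 31464/(-27073)) = 1/(1²*(1/43593) + 31464*(-1/27073)) = 1/(1*(1/43593) - 31464/27073) = 1/(1/43593 - 31464/27073) = 1/(-1371583079/1180193289) = -1180193289/1371583079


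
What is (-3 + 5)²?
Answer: 4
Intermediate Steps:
(-3 + 5)² = 2² = 4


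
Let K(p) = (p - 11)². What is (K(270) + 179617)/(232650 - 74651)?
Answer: 246698/157999 ≈ 1.5614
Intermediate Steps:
K(p) = (-11 + p)²
(K(270) + 179617)/(232650 - 74651) = ((-11 + 270)² + 179617)/(232650 - 74651) = (259² + 179617)/157999 = (67081 + 179617)*(1/157999) = 246698*(1/157999) = 246698/157999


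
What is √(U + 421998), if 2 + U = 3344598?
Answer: √3766594 ≈ 1940.8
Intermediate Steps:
U = 3344596 (U = -2 + 3344598 = 3344596)
√(U + 421998) = √(3344596 + 421998) = √3766594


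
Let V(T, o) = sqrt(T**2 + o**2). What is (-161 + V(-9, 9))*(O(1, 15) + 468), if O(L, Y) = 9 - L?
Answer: -76636 + 4284*sqrt(2) ≈ -70578.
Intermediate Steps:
(-161 + V(-9, 9))*(O(1, 15) + 468) = (-161 + sqrt((-9)**2 + 9**2))*((9 - 1*1) + 468) = (-161 + sqrt(81 + 81))*((9 - 1) + 468) = (-161 + sqrt(162))*(8 + 468) = (-161 + 9*sqrt(2))*476 = -76636 + 4284*sqrt(2)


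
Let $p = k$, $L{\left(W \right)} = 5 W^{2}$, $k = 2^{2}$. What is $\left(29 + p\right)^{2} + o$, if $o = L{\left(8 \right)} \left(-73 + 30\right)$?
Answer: $-12671$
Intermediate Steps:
$k = 4$
$p = 4$
$o = -13760$ ($o = 5 \cdot 8^{2} \left(-73 + 30\right) = 5 \cdot 64 \left(-43\right) = 320 \left(-43\right) = -13760$)
$\left(29 + p\right)^{2} + o = \left(29 + 4\right)^{2} - 13760 = 33^{2} - 13760 = 1089 - 13760 = -12671$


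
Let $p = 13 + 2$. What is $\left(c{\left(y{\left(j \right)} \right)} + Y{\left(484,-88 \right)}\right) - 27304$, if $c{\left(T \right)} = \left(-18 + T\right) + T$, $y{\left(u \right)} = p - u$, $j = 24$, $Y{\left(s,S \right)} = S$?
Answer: $-27428$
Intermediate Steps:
$p = 15$
$y{\left(u \right)} = 15 - u$
$c{\left(T \right)} = -18 + 2 T$
$\left(c{\left(y{\left(j \right)} \right)} + Y{\left(484,-88 \right)}\right) - 27304 = \left(\left(-18 + 2 \left(15 - 24\right)\right) - 88\right) - 27304 = \left(\left(-18 + 2 \left(-9\right)\right) - 88\right) - 27304 = \left(\left(-18 - 18\right) - 88\right) - 27304 = \left(-36 - 88\right) - 27304 = -124 - 27304 = -27428$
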